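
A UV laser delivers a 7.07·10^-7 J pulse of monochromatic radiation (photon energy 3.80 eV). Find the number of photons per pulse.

Per-photon energy: E = 6.088·10^-19 J (from energy = 3.80 eV).
N = E_total / E_photon = 7.07·10^-7 J / 6.088·10^-19 J = 1.16·10^12.

1.16·10^12 photons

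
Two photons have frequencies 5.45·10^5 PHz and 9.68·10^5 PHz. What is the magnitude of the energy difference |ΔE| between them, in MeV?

Using E = hf: E₁ = 3.611·10^-13 J, E₂ = 6.414·10^-13 J.
|ΔE| = |3.611·10^-13 − 6.414·10^-13| = 2.80·10^-13 J = 1.75 MeV.

1.75 MeV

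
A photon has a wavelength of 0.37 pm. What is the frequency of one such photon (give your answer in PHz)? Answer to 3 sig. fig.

Convert to SI: λ = 0.37 pm = 3.7·10^-13 m.
For a photon f = c/λ, so f = 8.102·10^20 Hz.
Converting to PHz: f = 810200 PHz ≈ 8.10·10^5 PHz.

8.10·10^5 PHz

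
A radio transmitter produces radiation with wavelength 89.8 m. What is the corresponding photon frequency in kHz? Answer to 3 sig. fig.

3340 kHz

(c = 2.99792458 × 10^8 m/s.)
The photon relation is f = c/λ, giving f = 3.338 × 10^6 Hz.
Converting to kHz: f = 3338 kHz ≈ 3340 kHz.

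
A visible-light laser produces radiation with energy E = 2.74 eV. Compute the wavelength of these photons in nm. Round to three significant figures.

452 nm

(h = 6.62607015 × 10^-34 J·s, c = 2.99792458 × 10^8 m/s, 1 eV = 1.602176634 × 10^-19 J.)
In SI units: E = 2.74 eV = 4.3900 × 10^-19 J.
Apply λ = hc/E: λ = 4.525 × 10^-7 m.
Converting to nm: λ = 452.5 nm ≈ 452 nm.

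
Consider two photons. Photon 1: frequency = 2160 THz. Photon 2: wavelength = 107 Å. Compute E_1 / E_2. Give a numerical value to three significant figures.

0.0771

E_1 = 1.431 × 10^-18 J (from frequency = 2160 THz, via E = hf).
E_2 = 1.856 × 10^-17 J (from wavelength = 107 Å, via E = hc/λ).
Ratio = 1.431 × 10^-18 / 1.856 × 10^-17 = 0.0771.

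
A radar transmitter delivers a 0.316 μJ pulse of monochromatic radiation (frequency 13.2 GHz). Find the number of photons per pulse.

Per-photon energy: E = 8.746 × 10^-24 J (from frequency = 13.2 GHz).
N = E_total / E_photon = 3.16 × 10^-7 J / 8.746 × 10^-24 J = 3.61 × 10^16.

3.61 × 10^16 photons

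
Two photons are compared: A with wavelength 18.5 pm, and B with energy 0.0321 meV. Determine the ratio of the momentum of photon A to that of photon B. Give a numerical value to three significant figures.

2.09·10^9

p_A = 3.582·10^-23 kg·m/s (from wavelength = 18.5 pm, via p = h/λ).
p_B = 1.716·10^-32 kg·m/s (from energy = 0.0321 meV, via p = E/c).
Ratio = 3.582·10^-23 / 1.716·10^-32 = 2.09·10^9.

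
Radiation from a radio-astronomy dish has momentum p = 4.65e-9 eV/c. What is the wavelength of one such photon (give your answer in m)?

Take h = 6.62607015e-34 J·s, c = 2.99792458e8 m/s, 1 eV = 1.602176634e-19 J.
First convert: p = 4.65e-9 eV/c = 2.4851e-36 kg·m/s.
Since λ = h/p for a photon, λ = 266.6 m.
So λ ≈ 267 m.

267 m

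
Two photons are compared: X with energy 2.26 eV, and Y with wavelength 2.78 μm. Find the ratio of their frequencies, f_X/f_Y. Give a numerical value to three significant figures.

f_X = 5.465·10^14 Hz (from energy = 2.26 eV, via f = E/h).
f_Y = 1.078·10^14 Hz (from wavelength = 2.78 μm, via f = c/λ).
Ratio = 5.465·10^14 / 1.078·10^14 = 5.07.

5.07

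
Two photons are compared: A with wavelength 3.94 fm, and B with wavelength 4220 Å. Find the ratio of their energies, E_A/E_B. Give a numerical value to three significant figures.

1.07 × 10^8

E_A = 5.042 × 10^-11 J (from wavelength = 3.94 fm, via E = hc/λ).
E_B = 4.707 × 10^-19 J (from wavelength = 4220 Å, via E = hc/λ).
Ratio = 5.042 × 10^-11 / 4.707 × 10^-19 = 1.07 × 10^8.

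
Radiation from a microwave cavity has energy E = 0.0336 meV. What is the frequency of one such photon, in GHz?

In SI units: E = 0.0336 meV = 5.3833·10^-24 J.
The photon relation is f = E/h, giving f = 8.124·10^9 Hz.
Converting to GHz: f = 8.124 GHz ≈ 8.12 GHz.

8.12 GHz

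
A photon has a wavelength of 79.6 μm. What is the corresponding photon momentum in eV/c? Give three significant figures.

0.0156 eV/c

In SI units: λ = 79.6 μm = 7.96·10^-5 m.
The photon relation is p = h/λ, giving p = 8.324·10^-30 kg·m/s.
Converting to eV/c: p = 0.01558 eV/c ≈ 0.0156 eV/c.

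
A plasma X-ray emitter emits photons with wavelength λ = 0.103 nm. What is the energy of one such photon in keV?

12.0 keV

Convert to SI: λ = 0.103 nm = 1.03 × 10^-10 m.
For a photon E = hc/λ, so E = 1.929 × 10^-15 J.
Converting to keV: E = 12.04 keV ≈ 12.0 keV.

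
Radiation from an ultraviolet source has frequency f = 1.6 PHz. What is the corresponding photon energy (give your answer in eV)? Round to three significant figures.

6.62 eV

Use h = 6.62607015e-34 J·s, 1 eV = 1.602176634e-19 J.
In SI units: f = 1.6 PHz = 1.6e15 Hz.
Apply E = hf: E = 1.060e-18 J.
Converting to eV: E = 6.617 eV ≈ 6.62 eV.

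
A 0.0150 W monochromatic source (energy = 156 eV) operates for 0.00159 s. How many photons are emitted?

Total energy: E_total = P·t = 0.0150 × 0.00159 = 2.385 × 10^-5 J.
Per-photon energy: E = 2.499 × 10^-17 J.
N = E_total / E_photon = 9.54 × 10^11.

9.54 × 10^11 photons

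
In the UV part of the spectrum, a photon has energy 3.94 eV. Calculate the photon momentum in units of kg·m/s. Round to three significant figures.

(c = 2.99792458e8 m/s, 1 eV = 1.602176634e-19 J.)
In SI units: E = 3.94 eV = 6.3126e-19 J.
The photon relation is p = E/c, giving p = 2.106e-27 kg·m/s.
So p ≈ 2.11e-27 kg·m/s.

2.11e-27 kg·m/s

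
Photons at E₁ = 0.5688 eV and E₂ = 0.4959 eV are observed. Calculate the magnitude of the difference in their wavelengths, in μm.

0.320 μm

Using λ = hc/E: λ₁ = 2.1798e-6 m, λ₂ = 2.5002e-6 m.
|Δλ| = |2.1798e-6 − 2.5002e-6| = 3.20e-7 m = 0.320 μm.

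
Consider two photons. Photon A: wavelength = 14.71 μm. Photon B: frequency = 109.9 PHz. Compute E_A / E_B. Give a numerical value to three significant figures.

1.85e-4

E_A = 1.350e-20 J (from wavelength = 14.71 μm, via E = hc/λ).
E_B = 7.282e-17 J (from frequency = 109.9 PHz, via E = hf).
Ratio = 1.350e-20 / 7.282e-17 = 1.85e-4.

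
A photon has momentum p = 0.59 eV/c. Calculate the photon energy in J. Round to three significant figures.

9.45 × 10^-20 J

(c = 2.99792458 × 10^8 m/s, 1 eV = 1.602176634 × 10^-19 J.)
In SI units: p = 0.59 eV/c = 3.1531 × 10^-28 kg·m/s.
Apply E = pc: E = 9.453 × 10^-20 J.
So E ≈ 9.45 × 10^-20 J.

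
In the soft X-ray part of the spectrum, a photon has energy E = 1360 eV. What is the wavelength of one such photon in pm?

912 pm

(h = 6.62607015 × 10^-34 J·s, c = 2.99792458 × 10^8 m/s, 1 eV = 1.602176634 × 10^-19 J.)
First convert: E = 1360 eV = 2.1790 × 10^-16 J.
For a photon λ = hc/E, so λ = 9.116 × 10^-10 m.
Converting to pm: λ = 911.6 pm ≈ 912 pm.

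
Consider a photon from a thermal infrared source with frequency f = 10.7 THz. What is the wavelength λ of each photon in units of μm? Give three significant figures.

Use c = 2.99792458 × 10^8 m/s.
First convert: f = 10.7 THz = 1.07 × 10^13 Hz.
Since λ = c/f for a photon, λ = 2.802 × 10^-5 m.
Converting to μm: λ = 28.02 μm ≈ 28.0 μm.

28.0 μm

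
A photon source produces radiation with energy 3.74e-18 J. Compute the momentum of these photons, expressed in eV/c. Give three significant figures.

(c = 2.99792458e8 m/s, 1 eV = 1.602176634e-19 J.)
The photon relation is p = E/c, giving p = 1.248e-26 kg·m/s.
Converting to eV/c: p = 23.34 eV/c ≈ 23.3 eV/c.

23.3 eV/c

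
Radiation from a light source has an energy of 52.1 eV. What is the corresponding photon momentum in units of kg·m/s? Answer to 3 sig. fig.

In SI units: E = 52.1 eV = 8.3473e-18 J.
Since p = E/c for a photon, p = 2.784e-26 kg·m/s.
So p ≈ 2.78e-26 kg·m/s.

2.78e-26 kg·m/s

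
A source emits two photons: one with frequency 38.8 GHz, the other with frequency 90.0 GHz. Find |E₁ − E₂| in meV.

0.212 meV

Using E = hf: E₁ = 2.571 × 10^-23 J, E₂ = 5.963 × 10^-23 J.
|ΔE| = |2.571 × 10^-23 − 5.963 × 10^-23| = 3.39 × 10^-23 J = 0.212 meV.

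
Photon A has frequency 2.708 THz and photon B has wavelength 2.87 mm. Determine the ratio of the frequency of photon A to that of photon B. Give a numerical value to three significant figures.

f_A = 2.708e12 Hz (from frequency = 2.708 THz, via f given directly).
f_B = 1.045e11 Hz (from wavelength = 2.87 mm, via f = c/λ).
Ratio = 2.708e12 / 1.045e11 = 25.9.

25.9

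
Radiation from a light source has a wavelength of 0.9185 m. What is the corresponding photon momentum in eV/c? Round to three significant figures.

1.35e-6 eV/c

Since p = h/λ for a photon, p = 7.214e-34 kg·m/s.
Converting to eV/c: p = 1.350e-6 eV/c ≈ 1.35e-6 eV/c.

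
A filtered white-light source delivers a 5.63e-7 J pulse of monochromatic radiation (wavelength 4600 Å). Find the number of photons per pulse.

Per-photon energy: E = 4.318e-19 J (from wavelength = 4600 Å).
N = E_total / E_photon = 5.63e-7 J / 4.318e-19 J = 1.30e12.

1.30e12 photons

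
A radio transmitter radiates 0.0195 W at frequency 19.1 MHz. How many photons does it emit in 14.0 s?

Total energy: E_total = P·t = 0.0195 × 14.0 = 0.2730 J.
Per-photon energy: E = 1.266 × 10^-26 J.
N = E_total / E_photon = 2.16 × 10^25.

2.16 × 10^25 photons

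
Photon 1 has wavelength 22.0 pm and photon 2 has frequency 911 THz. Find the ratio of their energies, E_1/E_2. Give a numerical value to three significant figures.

1.50·10^4

E_1 = 9.029·10^-15 J (from wavelength = 22.0 pm, via E = hc/λ).
E_2 = 6.036·10^-19 J (from frequency = 911 THz, via E = hf).
Ratio = 9.029·10^-15 / 6.036·10^-19 = 1.50·10^4.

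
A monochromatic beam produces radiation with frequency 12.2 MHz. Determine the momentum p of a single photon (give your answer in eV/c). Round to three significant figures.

5.05e-8 eV/c

In SI units: f = 12.2 MHz = 1.22e7 Hz.
The photon relation is p = hf/c, giving p = 2.696e-35 kg·m/s.
Converting to eV/c: p = 5.046e-8 eV/c ≈ 5.05e-8 eV/c.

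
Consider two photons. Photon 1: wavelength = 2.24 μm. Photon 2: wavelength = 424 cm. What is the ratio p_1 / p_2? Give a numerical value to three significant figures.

1.89 × 10^6

p_1 = 2.958 × 10^-28 kg·m/s (from wavelength = 2.24 μm, via p = h/λ).
p_2 = 1.563 × 10^-34 kg·m/s (from wavelength = 424 cm, via p = h/λ).
Ratio = 2.958 × 10^-28 / 1.563 × 10^-34 = 1.89 × 10^6.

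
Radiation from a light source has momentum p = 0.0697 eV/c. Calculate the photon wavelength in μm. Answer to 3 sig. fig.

(h = 6.62607015 × 10^-34 J·s, c = 2.99792458 × 10^8 m/s, 1 eV = 1.602176634 × 10^-19 J.)
First convert: p = 0.0697 eV/c = 3.7250 × 10^-29 kg·m/s.
The photon relation is λ = h/p, giving λ = 1.779 × 10^-5 m.
Converting to μm: λ = 17.79 μm ≈ 17.8 μm.

17.8 μm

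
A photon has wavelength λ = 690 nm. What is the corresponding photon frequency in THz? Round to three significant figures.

434 THz

(c = 2.99792458 × 10^8 m/s.)
Convert to SI: λ = 690 nm = 6.9 × 10^-7 m.
The photon relation is f = c/λ, giving f = 4.345 × 10^14 Hz.
Converting to THz: f = 434.5 THz ≈ 434 THz.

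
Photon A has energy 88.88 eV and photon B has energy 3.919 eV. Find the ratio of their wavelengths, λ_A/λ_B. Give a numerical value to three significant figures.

λ_A = 1.395 × 10^-8 m (from energy = 88.88 eV, via λ = hc/E).
λ_B = 3.164 × 10^-7 m (from energy = 3.919 eV, via λ = hc/E).
Ratio = 1.395 × 10^-8 / 3.164 × 10^-7 = 0.0441.

0.0441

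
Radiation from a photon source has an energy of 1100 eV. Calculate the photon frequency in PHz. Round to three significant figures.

266 PHz

In SI units: E = 1100 eV = 1.7624e-16 J.
Apply f = E/h: f = 2.660e17 Hz.
Converting to PHz: f = 266.0 PHz ≈ 266 PHz.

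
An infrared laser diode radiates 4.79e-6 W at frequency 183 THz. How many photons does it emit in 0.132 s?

5.21e12 photons

Total energy: E_total = P·t = 4.79e-6 × 0.132 = 6.323e-7 J.
Per-photon energy: E = 1.213e-19 J.
N = E_total / E_photon = 5.21e12.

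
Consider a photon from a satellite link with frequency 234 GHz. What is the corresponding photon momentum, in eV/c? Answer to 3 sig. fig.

Use h = 6.62607015·10^-34 J·s, c = 2.99792458·10^8 m/s, 1 eV = 1.602176634·10^-19 J.
In SI units: f = 234 GHz = 2.34·10^11 Hz.
Apply p = hf/c: p = 5.172·10^-31 kg·m/s.
Converting to eV/c: p = 9.677·10^-4 eV/c ≈ 9.68·10^-4 eV/c.

9.68·10^-4 eV/c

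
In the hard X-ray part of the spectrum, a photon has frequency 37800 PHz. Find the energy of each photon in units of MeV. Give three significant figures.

Use h = 6.62607015 × 10^-34 J·s, 1 eV = 1.602176634 × 10^-19 J.
Convert to SI: f = 37800 PHz = 3.78 × 10^19 Hz.
Apply E = hf: E = 2.505 × 10^-14 J.
Converting to MeV: E = 0.1563 MeV ≈ 0.156 MeV.

0.156 MeV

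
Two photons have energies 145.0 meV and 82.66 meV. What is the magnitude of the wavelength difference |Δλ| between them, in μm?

6.45 μm

Using λ = hc/E: λ₁ = 8.5506·10^-6 m, λ₂ = 1.4999·10^-5 m.
|Δλ| = |8.5506·10^-6 − 1.4999·10^-5| = 6.45·10^-6 m = 6.45 μm.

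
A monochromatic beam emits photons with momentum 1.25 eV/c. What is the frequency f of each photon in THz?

302 THz

(h = 6.62607015 × 10^-34 J·s, c = 2.99792458 × 10^8 m/s, 1 eV = 1.602176634 × 10^-19 J.)
Convert to SI: p = 1.25 eV/c = 6.6804 × 10^-28 kg·m/s.
Since f = pc/h for a photon, f = 3.022 × 10^14 Hz.
Converting to THz: f = 302.2 THz ≈ 302 THz.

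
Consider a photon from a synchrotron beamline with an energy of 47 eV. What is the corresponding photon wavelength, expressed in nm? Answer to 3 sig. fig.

(h = 6.62607015 × 10^-34 J·s, c = 2.99792458 × 10^8 m/s, 1 eV = 1.602176634 × 10^-19 J.)
Convert to SI: E = 47 eV = 7.5302 × 10^-18 J.
Apply λ = hc/E: λ = 2.638 × 10^-8 m.
Converting to nm: λ = 26.38 nm ≈ 26.4 nm.

26.4 nm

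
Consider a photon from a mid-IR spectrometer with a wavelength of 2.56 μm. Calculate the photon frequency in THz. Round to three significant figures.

117 THz

Take c = 2.99792458e8 m/s.
First convert: λ = 2.56 μm = 2.56e-6 m.
Apply f = c/λ: f = 1.171e14 Hz.
Converting to THz: f = 117.1 THz ≈ 117 THz.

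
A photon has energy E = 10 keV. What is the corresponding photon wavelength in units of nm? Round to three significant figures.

0.124 nm

First convert: E = 10 keV = 1.6022 × 10^-15 J.
Since λ = hc/E for a photon, λ = 1.240 × 10^-10 m.
Converting to nm: λ = 0.1240 nm ≈ 0.124 nm.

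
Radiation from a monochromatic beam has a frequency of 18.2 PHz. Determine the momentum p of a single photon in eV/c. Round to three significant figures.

75.3 eV/c

In SI units: f = 18.2 PHz = 1.82e16 Hz.
Since p = hf/c for a photon, p = 4.023e-26 kg·m/s.
Converting to eV/c: p = 75.27 eV/c ≈ 75.3 eV/c.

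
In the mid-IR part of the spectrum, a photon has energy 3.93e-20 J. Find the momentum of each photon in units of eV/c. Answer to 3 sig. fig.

Take c = 2.99792458e8 m/s, 1 eV = 1.602176634e-19 J.
Since p = E/c for a photon, p = 1.311e-28 kg·m/s.
Converting to eV/c: p = 0.2453 eV/c ≈ 0.245 eV/c.

0.245 eV/c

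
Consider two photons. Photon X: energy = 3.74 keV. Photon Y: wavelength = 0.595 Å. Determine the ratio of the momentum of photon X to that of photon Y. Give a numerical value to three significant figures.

0.179

p_X = 1.999 × 10^-24 kg·m/s (from energy = 3.74 keV, via p = E/c).
p_Y = 1.114 × 10^-23 kg·m/s (from wavelength = 0.595 Å, via p = h/λ).
Ratio = 1.999 × 10^-24 / 1.114 × 10^-23 = 0.179.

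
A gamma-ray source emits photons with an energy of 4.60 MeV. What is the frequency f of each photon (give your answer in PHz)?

1.11e6 PHz

Take h = 6.62607015e-34 J·s, 1 eV = 1.602176634e-19 J.
First convert: E = 4.60 MeV = 7.3700e-13 J.
For a photon f = E/h, so f = 1.112e21 Hz.
Converting to PHz: f = 1.112e6 PHz ≈ 1.11e6 PHz.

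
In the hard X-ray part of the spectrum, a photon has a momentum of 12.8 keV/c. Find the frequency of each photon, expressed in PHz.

3100 PHz

(h = 6.62607015 × 10^-34 J·s, c = 2.99792458 × 10^8 m/s, 1 eV = 1.602176634 × 10^-19 J.)
Convert to SI: p = 12.8 keV/c = 6.8407 × 10^-24 kg·m/s.
The photon relation is f = pc/h, giving f = 3.095 × 10^18 Hz.
Converting to PHz: f = 3095 PHz ≈ 3100 PHz.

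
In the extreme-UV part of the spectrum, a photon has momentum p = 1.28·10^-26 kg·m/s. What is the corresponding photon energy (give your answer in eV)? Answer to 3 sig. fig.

24.0 eV

Take c = 2.99792458·10^8 m/s, 1 eV = 1.602176634·10^-19 J.
Since E = pc for a photon, E = 3.837·10^-18 J.
Converting to eV: E = 23.95 eV ≈ 24.0 eV.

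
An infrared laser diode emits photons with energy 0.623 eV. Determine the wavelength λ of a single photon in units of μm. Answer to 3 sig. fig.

1.99 μm

Take h = 6.62607015·10^-34 J·s, c = 2.99792458·10^8 m/s, 1 eV = 1.602176634·10^-19 J.
In SI units: E = 0.623 eV = 9.9816·10^-20 J.
Since λ = hc/E for a photon, λ = 1.990·10^-6 m.
Converting to μm: λ = 1.990 μm ≈ 1.99 μm.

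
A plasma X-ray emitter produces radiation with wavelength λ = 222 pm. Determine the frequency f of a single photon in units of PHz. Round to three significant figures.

1350 PHz

In SI units: λ = 222 pm = 2.22 × 10^-10 m.
The photon relation is f = c/λ, giving f = 1.350 × 10^18 Hz.
Converting to PHz: f = 1350 PHz ≈ 1350 PHz.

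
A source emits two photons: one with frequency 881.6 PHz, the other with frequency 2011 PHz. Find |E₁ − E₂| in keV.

Using E = hf: E₁ = 5.8415e-16 J, E₂ = 1.3325e-15 J.
|ΔE| = |5.8415e-16 − 1.3325e-15| = 7.48e-16 J = 4.67 keV.

4.67 keV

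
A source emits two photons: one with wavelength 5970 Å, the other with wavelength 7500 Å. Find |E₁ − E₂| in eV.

0.424 eV

Using E = hc/λ: E₁ = 3.327·10^-19 J, E₂ = 2.649·10^-19 J.
|ΔE| = |3.327·10^-19 − 2.649·10^-19| = 6.79·10^-20 J = 0.424 eV.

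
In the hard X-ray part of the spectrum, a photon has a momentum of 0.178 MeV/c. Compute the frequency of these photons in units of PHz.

4.30·10^4 PHz

Convert to SI: p = 0.178 MeV/c = 9.5128·10^-23 kg·m/s.
Apply f = pc/h: f = 4.304·10^19 Hz.
Converting to PHz: f = 43040 PHz ≈ 4.30·10^4 PHz.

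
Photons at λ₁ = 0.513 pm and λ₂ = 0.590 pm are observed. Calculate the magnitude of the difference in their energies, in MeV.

0.315 MeV

Using E = hc/λ: E₁ = 3.872 × 10^-13 J, E₂ = 3.367 × 10^-13 J.
|ΔE| = |3.872 × 10^-13 − 3.367 × 10^-13| = 5.05 × 10^-14 J = 0.315 MeV.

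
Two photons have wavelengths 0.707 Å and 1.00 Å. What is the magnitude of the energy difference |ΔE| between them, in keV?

Using E = hc/λ: E₁ = 2.810 × 10^-15 J, E₂ = 1.986 × 10^-15 J.
|ΔE| = |2.810 × 10^-15 − 1.986 × 10^-15| = 8.23 × 10^-16 J = 5.14 keV.

5.14 keV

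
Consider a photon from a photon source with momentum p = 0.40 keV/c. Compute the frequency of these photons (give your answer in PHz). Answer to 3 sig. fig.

(h = 6.62607015e-34 J·s, c = 2.99792458e8 m/s, 1 eV = 1.602176634e-19 J.)
In SI units: p = 0.40 keV/c = 2.1377e-25 kg·m/s.
Since f = pc/h for a photon, f = 9.672e16 Hz.
Converting to PHz: f = 96.72 PHz ≈ 96.7 PHz.

96.7 PHz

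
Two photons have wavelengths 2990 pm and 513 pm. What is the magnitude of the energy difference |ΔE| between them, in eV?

2000 eV

Using E = hc/λ: E₁ = 6.644·10^-17 J, E₂ = 3.872·10^-16 J.
|ΔE| = |6.644·10^-17 − 3.872·10^-16| = 3.21·10^-16 J = 2000 eV.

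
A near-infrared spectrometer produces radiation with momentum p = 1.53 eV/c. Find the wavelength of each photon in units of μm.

0.810 μm

Convert to SI: p = 1.53 eV/c = 8.1768 × 10^-28 kg·m/s.
For a photon λ = h/p, so λ = 8.104 × 10^-7 m.
Converting to μm: λ = 0.8104 μm ≈ 0.810 μm.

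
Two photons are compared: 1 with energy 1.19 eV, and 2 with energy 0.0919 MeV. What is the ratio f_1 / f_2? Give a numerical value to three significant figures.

f_1 = 2.877 × 10^14 Hz (from energy = 1.19 eV, via f = E/h).
f_2 = 2.222 × 10^19 Hz (from energy = 0.0919 MeV, via f = E/h).
Ratio = 2.877 × 10^14 / 2.222 × 10^19 = 1.29 × 10^-5.

1.29 × 10^-5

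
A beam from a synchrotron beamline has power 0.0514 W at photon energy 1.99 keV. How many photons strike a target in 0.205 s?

Total energy: E_total = P·t = 0.0514 × 0.205 = 0.01054 J.
Per-photon energy: E = 3.188e-16 J.
N = E_total / E_photon = 3.30e13.

3.30e13 photons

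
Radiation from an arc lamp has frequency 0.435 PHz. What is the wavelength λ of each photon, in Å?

6890 Å

Take c = 2.99792458e8 m/s.
First convert: f = 0.435 PHz = 4.35e14 Hz.
Since λ = c/f for a photon, λ = 6.892e-7 m.
Converting to Å: λ = 6892 Å ≈ 6890 Å.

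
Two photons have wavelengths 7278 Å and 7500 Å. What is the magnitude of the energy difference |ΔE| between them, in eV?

Using E = hc/λ: E₁ = 2.7294·10^-19 J, E₂ = 2.6486·10^-19 J.
|ΔE| = |2.7294·10^-19 − 2.6486·10^-19| = 8.08·10^-21 J = 0.0504 eV.

0.0504 eV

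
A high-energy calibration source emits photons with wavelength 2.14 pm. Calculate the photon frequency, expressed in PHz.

Convert to SI: λ = 2.14 pm = 2.14 × 10^-12 m.
Apply f = c/λ: f = 1.401 × 10^20 Hz.
Converting to PHz: f = 140100 PHz ≈ 1.40 × 10^5 PHz.

1.40 × 10^5 PHz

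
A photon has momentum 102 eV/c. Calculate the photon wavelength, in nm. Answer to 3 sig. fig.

12.2 nm

(h = 6.62607015 × 10^-34 J·s, c = 2.99792458 × 10^8 m/s, 1 eV = 1.602176634 × 10^-19 J.)
First convert: p = 102 eV/c = 5.4512 × 10^-26 kg·m/s.
For a photon λ = h/p, so λ = 1.216 × 10^-8 m.
Converting to nm: λ = 12.16 nm ≈ 12.2 nm.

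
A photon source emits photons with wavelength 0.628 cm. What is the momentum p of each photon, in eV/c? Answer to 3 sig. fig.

Take h = 6.62607015e-34 J·s, c = 2.99792458e8 m/s, 1 eV = 1.602176634e-19 J.
Convert to SI: λ = 0.628 cm = 0.00628 m.
The photon relation is p = h/λ, giving p = 1.055e-31 kg·m/s.
Converting to eV/c: p = 1.974e-4 eV/c ≈ 1.97e-4 eV/c.

1.97e-4 eV/c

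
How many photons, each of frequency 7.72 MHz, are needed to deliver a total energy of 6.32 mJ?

1.24e24 photons

Per-photon energy: E = 5.115e-27 J (from frequency = 7.72 MHz).
N = E_total / E_photon = 0.00632 J / 5.115e-27 J = 1.24e24.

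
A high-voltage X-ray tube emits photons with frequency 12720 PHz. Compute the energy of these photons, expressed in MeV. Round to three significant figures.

Use h = 6.62607015 × 10^-34 J·s, 1 eV = 1.602176634 × 10^-19 J.
Convert to SI: f = 12720 PHz = 1.272 × 10^19 Hz.
For a photon E = hf, so E = 8.428 × 10^-15 J.
Converting to MeV: E = 0.05261 MeV ≈ 0.0526 MeV.

0.0526 MeV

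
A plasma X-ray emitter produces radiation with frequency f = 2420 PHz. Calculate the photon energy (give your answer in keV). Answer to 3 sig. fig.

(h = 6.62607015e-34 J·s, 1 eV = 1.602176634e-19 J.)
First convert: f = 2420 PHz = 2.42e18 Hz.
Since E = hf for a photon, E = 1.604e-15 J.
Converting to keV: E = 10.01 keV ≈ 10.0 keV.

10.0 keV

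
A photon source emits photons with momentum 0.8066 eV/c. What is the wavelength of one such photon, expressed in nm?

(h = 6.62607015e-34 J·s, c = 2.99792458e8 m/s, 1 eV = 1.602176634e-19 J.)
In SI units: p = 0.8066 eV/c = 4.3107e-28 kg·m/s.
The photon relation is λ = h/p, giving λ = 1.537e-6 m.
Converting to nm: λ = 1537 nm ≈ 1540 nm.

1540 nm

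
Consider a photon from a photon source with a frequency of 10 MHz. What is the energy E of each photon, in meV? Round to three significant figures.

Take h = 6.62607015e-34 J·s, 1 eV = 1.602176634e-19 J.
In SI units: f = 10 MHz = 1.0e7 Hz.
Apply E = hf: E = 6.626e-27 J.
Converting to meV: E = 4.136e-5 meV ≈ 4.14e-5 meV.

4.14e-5 meV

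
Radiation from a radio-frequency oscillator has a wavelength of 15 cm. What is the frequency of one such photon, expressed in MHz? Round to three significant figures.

In SI units: λ = 15 cm = 0.15 m.
Apply f = c/λ: f = 1.999e9 Hz.
Converting to MHz: f = 1999 MHz ≈ 2000 MHz.

2000 MHz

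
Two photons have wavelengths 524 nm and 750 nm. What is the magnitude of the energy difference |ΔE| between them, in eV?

0.713 eV

Using E = hc/λ: E₁ = 3.791e-19 J, E₂ = 2.649e-19 J.
|ΔE| = |3.791e-19 − 2.649e-19| = 1.14e-19 J = 0.713 eV.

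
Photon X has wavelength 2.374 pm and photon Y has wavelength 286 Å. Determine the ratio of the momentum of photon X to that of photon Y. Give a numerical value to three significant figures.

1.20 × 10^4

p_X = 2.791 × 10^-22 kg·m/s (from wavelength = 2.374 pm, via p = h/λ).
p_Y = 2.317 × 10^-26 kg·m/s (from wavelength = 286 Å, via p = h/λ).
Ratio = 2.791 × 10^-22 / 2.317 × 10^-26 = 1.20 × 10^4.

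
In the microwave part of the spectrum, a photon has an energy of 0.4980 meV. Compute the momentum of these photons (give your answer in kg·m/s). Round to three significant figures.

First convert: E = 0.4980 meV = 7.9788·10^-23 J.
The photon relation is p = E/c, giving p = 2.661·10^-31 kg·m/s.
So p ≈ 2.66·10^-31 kg·m/s.

2.66·10^-31 kg·m/s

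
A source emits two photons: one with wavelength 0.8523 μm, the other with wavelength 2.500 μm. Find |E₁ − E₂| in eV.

0.959 eV

Using E = hc/λ: E₁ = 2.3307e-19 J, E₂ = 7.9458e-20 J.
|ΔE| = |2.3307e-19 − 7.9458e-20| = 1.54e-19 J = 0.959 eV.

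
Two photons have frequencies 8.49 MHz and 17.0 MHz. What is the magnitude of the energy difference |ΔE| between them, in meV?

3.52 × 10^-5 meV

Using E = hf: E₁ = 5.626 × 10^-27 J, E₂ = 1.126 × 10^-26 J.
|ΔE| = |5.626 × 10^-27 − 1.126 × 10^-26| = 5.64 × 10^-27 J = 3.52 × 10^-5 meV.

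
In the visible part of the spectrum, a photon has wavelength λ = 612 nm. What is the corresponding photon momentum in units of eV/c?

In SI units: λ = 612 nm = 6.12·10^-7 m.
The photon relation is p = h/λ, giving p = 1.083·10^-27 kg·m/s.
Converting to eV/c: p = 2.026 eV/c ≈ 2.03 eV/c.

2.03 eV/c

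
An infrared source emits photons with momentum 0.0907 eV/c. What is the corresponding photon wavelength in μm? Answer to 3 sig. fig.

13.7 μm

First convert: p = 0.0907 eV/c = 4.8473e-29 kg·m/s.
For a photon λ = h/p, so λ = 1.367e-5 m.
Converting to μm: λ = 13.67 μm ≈ 13.7 μm.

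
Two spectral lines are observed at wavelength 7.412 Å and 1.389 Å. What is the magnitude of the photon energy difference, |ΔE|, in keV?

7.25 keV

Using E = hc/λ: E₁ = 2.6800e-16 J, E₂ = 1.4301e-15 J.
|ΔE| = |2.6800e-16 − 1.4301e-15| = 1.16e-15 J = 7.25 keV.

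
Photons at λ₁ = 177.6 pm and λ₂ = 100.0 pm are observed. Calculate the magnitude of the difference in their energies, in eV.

Using E = hc/λ: E₁ = 1.1185·10^-15 J, E₂ = 1.9864·10^-15 J.
|ΔE| = |1.1185·10^-15 − 1.9864·10^-15| = 8.68·10^-16 J = 5420 eV.

5420 eV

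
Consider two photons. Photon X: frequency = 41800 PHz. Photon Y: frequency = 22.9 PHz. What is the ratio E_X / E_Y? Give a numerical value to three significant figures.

1830

E_X = 2.770e-14 J (from frequency = 41800 PHz, via E = hf).
E_Y = 1.517e-17 J (from frequency = 22.9 PHz, via E = hf).
Ratio = 2.770e-14 / 1.517e-17 = 1830.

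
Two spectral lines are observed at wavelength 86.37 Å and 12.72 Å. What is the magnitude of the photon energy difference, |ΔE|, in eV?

831 eV

Using E = hc/λ: E₁ = 2.2999 × 10^-17 J, E₂ = 1.5617 × 10^-16 J.
|ΔE| = |2.2999 × 10^-17 − 1.5617 × 10^-16| = 1.33 × 10^-16 J = 831 eV.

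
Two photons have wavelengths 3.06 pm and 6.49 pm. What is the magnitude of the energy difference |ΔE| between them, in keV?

Using E = hc/λ: E₁ = 6.492 × 10^-14 J, E₂ = 3.061 × 10^-14 J.
|ΔE| = |6.492 × 10^-14 − 3.061 × 10^-14| = 3.43 × 10^-14 J = 214 keV.

214 keV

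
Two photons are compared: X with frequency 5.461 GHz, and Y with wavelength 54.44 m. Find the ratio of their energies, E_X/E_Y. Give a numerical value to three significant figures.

992

E_X = 3.618·10^-24 J (from frequency = 5.461 GHz, via E = hf).
E_Y = 3.649·10^-27 J (from wavelength = 54.44 m, via E = hc/λ).
Ratio = 3.618·10^-24 / 3.649·10^-27 = 992.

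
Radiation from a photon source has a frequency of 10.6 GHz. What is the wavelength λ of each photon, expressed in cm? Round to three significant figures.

2.83 cm

Use c = 2.99792458e8 m/s.
In SI units: f = 10.6 GHz = 1.06e10 Hz.
For a photon λ = c/f, so λ = 0.02828 m.
Converting to cm: λ = 2.828 cm ≈ 2.83 cm.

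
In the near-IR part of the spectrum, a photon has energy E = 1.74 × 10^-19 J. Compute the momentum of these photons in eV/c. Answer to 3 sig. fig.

1.09 eV/c

Since p = E/c for a photon, p = 5.804 × 10^-28 kg·m/s.
Converting to eV/c: p = 1.086 eV/c ≈ 1.09 eV/c.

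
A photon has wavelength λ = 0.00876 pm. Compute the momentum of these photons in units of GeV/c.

0.142 GeV/c

Use h = 6.62607015e-34 J·s, c = 2.99792458e8 m/s, 1 eV = 1.602176634e-19 J.
First convert: λ = 0.00876 pm = 8.76e-15 m.
For a photon p = h/λ, so p = 7.564e-20 kg·m/s.
Converting to GeV/c: p = 0.1415 GeV/c ≈ 0.142 GeV/c.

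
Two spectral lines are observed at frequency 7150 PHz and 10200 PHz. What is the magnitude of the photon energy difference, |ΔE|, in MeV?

Using E = hf: E₁ = 4.738e-15 J, E₂ = 6.759e-15 J.
|ΔE| = |4.738e-15 − 6.759e-15| = 2.02e-15 J = 0.0126 MeV.

0.0126 MeV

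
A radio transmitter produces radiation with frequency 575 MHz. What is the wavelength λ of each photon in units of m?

0.521 m

First convert: f = 575 MHz = 5.75e8 Hz.
For a photon λ = c/f, so λ = 0.5214 m.
So λ ≈ 0.521 m.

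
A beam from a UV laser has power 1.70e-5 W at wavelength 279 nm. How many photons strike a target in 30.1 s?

Total energy: E_total = P·t = 1.70e-5 × 30.1 = 5.117e-4 J.
Per-photon energy: E = 7.120e-19 J.
N = E_total / E_photon = 7.19e14.

7.19e14 photons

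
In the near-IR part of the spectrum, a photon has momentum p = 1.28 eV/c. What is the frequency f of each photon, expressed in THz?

310 THz

First convert: p = 1.28 eV/c = 6.8407e-28 kg·m/s.
The photon relation is f = pc/h, giving f = 3.095e14 Hz.
Converting to THz: f = 309.5 THz ≈ 310 THz.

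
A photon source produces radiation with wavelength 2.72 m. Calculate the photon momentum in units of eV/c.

4.56e-7 eV/c

Apply p = h/λ: p = 2.436e-34 kg·m/s.
Converting to eV/c: p = 4.558e-7 eV/c ≈ 4.56e-7 eV/c.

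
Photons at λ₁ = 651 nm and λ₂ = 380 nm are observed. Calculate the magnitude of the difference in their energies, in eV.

Using E = hc/λ: E₁ = 3.051 × 10^-19 J, E₂ = 5.227 × 10^-19 J.
|ΔE| = |3.051 × 10^-19 − 5.227 × 10^-19| = 2.18 × 10^-19 J = 1.36 eV.

1.36 eV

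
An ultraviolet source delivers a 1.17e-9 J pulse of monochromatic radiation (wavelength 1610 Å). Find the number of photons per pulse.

9.48e8 photons

Per-photon energy: E = 1.234e-18 J (from wavelength = 1610 Å).
N = E_total / E_photon = 1.17e-9 J / 1.234e-18 J = 9.48e8.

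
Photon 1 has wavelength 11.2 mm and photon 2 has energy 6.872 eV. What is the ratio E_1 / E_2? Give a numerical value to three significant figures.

E_1 = 1.774 × 10^-23 J (from wavelength = 11.2 mm, via E = hc/λ).
E_2 = 1.101 × 10^-18 J (from energy = 6.872 eV, via E given directly).
Ratio = 1.774 × 10^-23 / 1.101 × 10^-18 = 1.61 × 10^-5.

1.61 × 10^-5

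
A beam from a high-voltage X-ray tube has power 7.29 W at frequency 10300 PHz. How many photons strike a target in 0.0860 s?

Total energy: E_total = P·t = 7.29 × 0.0860 = 0.6269 J.
Per-photon energy: E = 6.825e-15 J.
N = E_total / E_photon = 9.19e13.

9.19e13 photons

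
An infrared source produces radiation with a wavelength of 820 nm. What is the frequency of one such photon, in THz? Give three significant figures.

366 THz

Take c = 2.99792458 × 10^8 m/s.
In SI units: λ = 820 nm = 8.2 × 10^-7 m.
For a photon f = c/λ, so f = 3.656 × 10^14 Hz.
Converting to THz: f = 365.6 THz ≈ 366 THz.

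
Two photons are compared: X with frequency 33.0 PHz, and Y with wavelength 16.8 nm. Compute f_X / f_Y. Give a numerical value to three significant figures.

f_X = 3.300e16 Hz (from frequency = 33.0 PHz, via f given directly).
f_Y = 1.784e16 Hz (from wavelength = 16.8 nm, via f = c/λ).
Ratio = 3.300e16 / 1.784e16 = 1.85.

1.85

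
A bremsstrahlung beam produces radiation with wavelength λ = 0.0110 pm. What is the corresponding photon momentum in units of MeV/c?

113 MeV/c

(h = 6.62607015·10^-34 J·s, c = 2.99792458·10^8 m/s, 1 eV = 1.602176634·10^-19 J.)
First convert: λ = 0.0110 pm = 1.10·10^-14 m.
The photon relation is p = h/λ, giving p = 6.024·10^-20 kg·m/s.
Converting to MeV/c: p = 112.7 MeV/c ≈ 113 MeV/c.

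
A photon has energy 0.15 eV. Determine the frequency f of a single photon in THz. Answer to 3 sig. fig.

Take h = 6.62607015e-34 J·s, 1 eV = 1.602176634e-19 J.
First convert: E = 0.15 eV = 2.4033e-20 J.
Since f = E/h for a photon, f = 3.627e13 Hz.
Converting to THz: f = 36.27 THz ≈ 36.3 THz.

36.3 THz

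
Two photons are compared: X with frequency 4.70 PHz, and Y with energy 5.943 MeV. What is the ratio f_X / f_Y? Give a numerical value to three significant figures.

f_X = 4.700e15 Hz (from frequency = 4.70 PHz, via f given directly).
f_Y = 1.437e21 Hz (from energy = 5.943 MeV, via f = E/h).
Ratio = 4.700e15 / 1.437e21 = 3.27e-6.

3.27e-6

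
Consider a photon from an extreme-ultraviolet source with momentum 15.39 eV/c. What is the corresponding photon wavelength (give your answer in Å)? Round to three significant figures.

806 Å

(h = 6.62607015 × 10^-34 J·s, c = 2.99792458 × 10^8 m/s, 1 eV = 1.602176634 × 10^-19 J.)
Convert to SI: p = 15.39 eV/c = 8.2249 × 10^-27 kg·m/s.
Since λ = h/p for a photon, λ = 8.056 × 10^-8 m.
Converting to Å: λ = 805.6 Å ≈ 806 Å.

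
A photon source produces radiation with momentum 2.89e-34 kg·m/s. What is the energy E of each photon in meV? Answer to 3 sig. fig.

(c = 2.99792458e8 m/s, 1 eV = 1.602176634e-19 J.)
The photon relation is E = pc, giving E = 8.664e-26 J.
Converting to meV: E = 5.408e-4 meV ≈ 5.41e-4 meV.

5.41e-4 meV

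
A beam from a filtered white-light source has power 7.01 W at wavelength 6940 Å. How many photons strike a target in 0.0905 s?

2.22 × 10^18 photons

Total energy: E_total = P·t = 7.01 × 0.0905 = 0.6344 J.
Per-photon energy: E = 2.862 × 10^-19 J.
N = E_total / E_photon = 2.22 × 10^18.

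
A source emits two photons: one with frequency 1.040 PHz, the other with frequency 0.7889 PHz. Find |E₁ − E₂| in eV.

Using E = hf: E₁ = 6.8911e-19 J, E₂ = 5.2273e-19 J.
|ΔE| = |6.8911e-19 − 5.2273e-19| = 1.66e-19 J = 1.04 eV.

1.04 eV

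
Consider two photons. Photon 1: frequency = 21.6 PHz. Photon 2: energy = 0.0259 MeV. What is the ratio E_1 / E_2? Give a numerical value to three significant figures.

E_1 = 1.431e-17 J (from frequency = 21.6 PHz, via E = hf).
E_2 = 4.150e-15 J (from energy = 0.0259 MeV, via E given directly).
Ratio = 1.431e-17 / 4.150e-15 = 3.45e-3.

3.45e-3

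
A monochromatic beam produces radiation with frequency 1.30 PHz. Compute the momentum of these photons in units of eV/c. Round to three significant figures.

5.38 eV/c

Convert to SI: f = 1.30 PHz = 1.30 × 10^15 Hz.
Since p = hf/c for a photon, p = 2.873 × 10^-27 kg·m/s.
Converting to eV/c: p = 5.376 eV/c ≈ 5.38 eV/c.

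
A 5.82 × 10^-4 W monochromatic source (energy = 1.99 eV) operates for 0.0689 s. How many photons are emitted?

Total energy: E_total = P·t = 5.82 × 10^-4 × 0.0689 = 4.010 × 10^-5 J.
Per-photon energy: E = 3.188 × 10^-19 J.
N = E_total / E_photon = 1.26 × 10^14.

1.26 × 10^14 photons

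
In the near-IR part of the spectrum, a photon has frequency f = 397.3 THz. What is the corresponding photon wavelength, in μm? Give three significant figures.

0.755 μm

Convert to SI: f = 397.3 THz = 3.973·10^14 Hz.
Apply λ = c/f: λ = 7.546·10^-7 m.
Converting to μm: λ = 0.7546 μm ≈ 0.755 μm.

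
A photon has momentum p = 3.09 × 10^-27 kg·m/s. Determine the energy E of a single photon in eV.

Use c = 2.99792458 × 10^8 m/s, 1 eV = 1.602176634 × 10^-19 J.
Apply E = pc: E = 9.264 × 10^-19 J.
Converting to eV: E = 5.782 eV ≈ 5.78 eV.

5.78 eV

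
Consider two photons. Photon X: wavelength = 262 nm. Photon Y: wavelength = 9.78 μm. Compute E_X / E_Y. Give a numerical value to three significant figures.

37.3

E_X = 7.582e-19 J (from wavelength = 262 nm, via E = hc/λ).
E_Y = 2.031e-20 J (from wavelength = 9.78 μm, via E = hc/λ).
Ratio = 7.582e-19 / 2.031e-20 = 37.3.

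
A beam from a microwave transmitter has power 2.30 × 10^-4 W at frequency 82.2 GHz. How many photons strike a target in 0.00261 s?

1.10 × 10^16 photons

Total energy: E_total = P·t = 2.30 × 10^-4 × 0.00261 = 6.003 × 10^-7 J.
Per-photon energy: E = 5.447 × 10^-23 J.
N = E_total / E_photon = 1.10 × 10^16.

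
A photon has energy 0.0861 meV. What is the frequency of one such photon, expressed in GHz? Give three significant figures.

20.8 GHz

In SI units: E = 0.0861 meV = 1.3795e-23 J.
Apply f = E/h: f = 2.082e10 Hz.
Converting to GHz: f = 20.82 GHz ≈ 20.8 GHz.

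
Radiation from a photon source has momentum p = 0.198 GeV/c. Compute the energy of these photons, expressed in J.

3.17 × 10^-11 J

(c = 2.99792458 × 10^8 m/s, 1 eV = 1.602176634 × 10^-19 J.)
First convert: p = 0.198 GeV/c = 1.0582 × 10^-19 kg·m/s.
For a photon E = pc, so E = 3.172 × 10^-11 J.
So E ≈ 3.17 × 10^-11 J.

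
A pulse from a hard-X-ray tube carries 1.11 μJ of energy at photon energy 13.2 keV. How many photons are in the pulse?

5.25e8 photons

Per-photon energy: E = 2.115e-15 J (from energy = 13.2 keV).
N = E_total / E_photon = 1.11e-6 J / 2.115e-15 J = 5.25e8.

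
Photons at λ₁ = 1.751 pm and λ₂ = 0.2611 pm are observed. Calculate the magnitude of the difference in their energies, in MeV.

4.04 MeV

Using E = hc/λ: E₁ = 1.1345 × 10^-13 J, E₂ = 7.6080 × 10^-13 J.
|ΔE| = |1.1345 × 10^-13 − 7.6080 × 10^-13| = 6.47 × 10^-13 J = 4.04 MeV.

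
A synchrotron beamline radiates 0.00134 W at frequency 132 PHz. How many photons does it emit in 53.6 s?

Total energy: E_total = P·t = 0.00134 × 53.6 = 0.07182 J.
Per-photon energy: E = 8.746 × 10^-17 J.
N = E_total / E_photon = 8.21 × 10^14.

8.21 × 10^14 photons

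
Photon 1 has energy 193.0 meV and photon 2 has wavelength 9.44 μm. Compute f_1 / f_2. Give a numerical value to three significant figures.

1.47

f_1 = 4.667e13 Hz (from energy = 193.0 meV, via f = E/h).
f_2 = 3.176e13 Hz (from wavelength = 9.44 μm, via f = c/λ).
Ratio = 4.667e13 / 3.176e13 = 1.47.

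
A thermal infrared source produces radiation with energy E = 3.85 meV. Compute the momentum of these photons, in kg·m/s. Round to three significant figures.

Use c = 2.99792458·10^8 m/s, 1 eV = 1.602176634·10^-19 J.
In SI units: E = 3.85 meV = 6.1684·10^-22 J.
The photon relation is p = E/c, giving p = 2.058·10^-30 kg·m/s.
So p ≈ 2.06·10^-30 kg·m/s.

2.06·10^-30 kg·m/s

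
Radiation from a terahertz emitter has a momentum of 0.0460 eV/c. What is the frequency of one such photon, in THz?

11.1 THz

Use h = 6.62607015e-34 J·s, c = 2.99792458e8 m/s, 1 eV = 1.602176634e-19 J.
Convert to SI: p = 0.0460 eV/c = 2.4584e-29 kg·m/s.
Apply f = pc/h: f = 1.112e13 Hz.
Converting to THz: f = 11.12 THz ≈ 11.1 THz.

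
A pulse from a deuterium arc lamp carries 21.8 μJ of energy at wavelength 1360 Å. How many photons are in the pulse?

Per-photon energy: E = 1.461·10^-18 J (from wavelength = 1360 Å).
N = E_total / E_photon = 2.18·10^-5 J / 1.461·10^-18 J = 1.49·10^13.

1.49·10^13 photons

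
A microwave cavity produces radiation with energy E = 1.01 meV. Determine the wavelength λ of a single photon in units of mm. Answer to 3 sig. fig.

First convert: E = 1.01 meV = 1.6182·10^-22 J.
Since λ = hc/E for a photon, λ = 0.001228 m.
Converting to mm: λ = 1.228 mm ≈ 1.23 mm.

1.23 mm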